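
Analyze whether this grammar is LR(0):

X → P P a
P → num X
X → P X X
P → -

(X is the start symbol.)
Yes, the grammar is LR(0)

A grammar is LR(0) if no state in the canonical LR(0) collection has:
  - both a shift item (dot before a terminal) and a complete item (shift-reduce conflict), or
  - two or more complete items (reduce-reduce conflict; the accept item [X' → X .] counts as a complete item here).

Augment with X' → X and build the canonical LR(0) collection (I0 = CLOSURE({[X' → . X]}), then GOTO on every symbol after a dot until no new states appear). It has 10 states:
  I0: { [P → . -], [P → . num X], [X → . P P a], [X → . P X X], [X' → . X] }  — shift
  I1: { [P → - .] }  — reduce
  I2: { [P → . -], [P → . num X], [X → . P P a], [X → . P X X], [X → P . P a], [X → P . X X] }  — shift
  I3: { [X' → X .] }  — accept
  I4: { [P → . -], [P → . num X], [P → num . X], [X → . P P a], [X → . P X X] }  — shift
  I5: { [P → num X .] }  — reduce
  I6: { [P → . -], [P → . num X], [X → . P P a], [X → . P X X], [X → P . P a], [X → P . X X], [X → P P . a] }  — shift
  I7: { [P → . -], [P → . num X], [X → . P P a], [X → . P X X], [X → P X . X] }  — shift
  I8: { [X → P X X .] }  — reduce
  I9: { [X → P P a .] }  — reduce

Every state is either a pure shift/goto state or contains exactly one complete item and nothing to shift — no conflicts. The grammar is LR(0).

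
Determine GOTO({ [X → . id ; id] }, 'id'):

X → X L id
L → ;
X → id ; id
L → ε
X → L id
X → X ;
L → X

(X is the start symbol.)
GOTO(I, 'id') = CLOSURE({ [A → αX.β] : [A → α.Xβ] ∈ I, X = 'id' })

Items with dot before 'id', with the dot advanced:
  [X → . id ; id] → [X → id . ; id]
Closure adds nothing (no advanced item has the dot before a non-terminal).

GOTO = { [X → id . ; id] }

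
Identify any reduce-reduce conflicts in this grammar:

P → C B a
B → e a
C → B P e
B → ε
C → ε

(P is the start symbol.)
Yes — I0: [B → .] vs [C → .]; I1: [B → .] vs [C → .]

A reduce-reduce conflict occurs when an LR(0) state has two complete items [A → α .] and [B → β .] — both call for a reduction, and with no lookahead the parser cannot choose between them.

Augment with P' → P and build the canonical LR(0) collection (I0 = CLOSURE({[P' → . P]}), then GOTO on every symbol after a dot until no new states appear). It has 10 states:
  I0: { [B → . e a], [B → .], [C → . B P e], [C → .], [P → . C B a], [P' → . P] }  — shift, 2 reduces
  I1: { [B → . e a], [B → .], [C → . B P e], [C → .], [C → B . P e], [P → . C B a] }  — shift, 2 reduces
  I2: { [B → . e a], [B → .], [P → C . B a] }  — shift, reduce
  I3: { [P' → P .] }  — accept
  I4: { [B → e . a] }  — shift
  I5: { [B → e a .] }  — reduce
  I6: { [P → C B . a] }  — shift
  I7: { [P → C B a .] }  — reduce
  I8: { [C → B P . e] }  — shift
  I9: { [C → B P e .] }  — reduce

I0 contains complete items [B → .], [C → .] — reduce-reduce conflict.
I1 contains complete items [B → .], [C → .] — reduce-reduce conflict.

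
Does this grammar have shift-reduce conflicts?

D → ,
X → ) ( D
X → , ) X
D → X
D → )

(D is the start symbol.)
A shift-reduce conflict occurs when an LR(0) state has both:
  - a complete (reduce) item [A → α .] (dot at the end), and
  - a shift item [B → β . c γ] (dot before a terminal).

Augment with D' → D and build the canonical LR(0) collection (I0 = CLOSURE({[D' → . D]}), then GOTO on every symbol after a dot until no new states appear). It has 11 states:
  I0: { [D → . )], [D → . ,], [D → . X], [D' → . D], [X → . ) ( D], [X → . , ) X] }  — shift
  I1: { [D → ) .], [X → ) . ( D] }  — shift, reduce
  I2: { [D → , .], [X → , . ) X] }  — shift, reduce
  I3: { [D' → D .] }  — accept
  I4: { [D → X .] }  — reduce
  I5: { [X → , ) . X], [X → . ) ( D], [X → . , ) X] }  — shift
  I6: { [X → ) . ( D] }  — shift
  I7: { [X → , . ) X] }  — shift
  I8: { [X → , ) X .] }  — reduce
  I9: { [D → . )], [D → . ,], [D → . X], [X → ) ( . D], [X → . ) ( D], [X → . , ) X] }  — shift
  I10: { [X → ) ( D .] }  — reduce

I1 contains reduce item [D → ) .] and shift item [X → ) . ( D] — shift-reduce conflict.
I2 contains reduce item [D → , .] and shift item [X → , . ) X] — shift-reduce conflict.

Answer: Yes — I1: [D → ) .] vs [X → ) . ( D]; I2: [D → , .] vs [X → , . ) X]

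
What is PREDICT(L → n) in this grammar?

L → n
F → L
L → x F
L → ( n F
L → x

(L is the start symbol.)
PREDICT(L → n) = (FIRST(RHS) \ {ε}) ∪ (FOLLOW(L) if ε ∈ FIRST(RHS), i.e. RHS ⇒* ε)
FIRST(n) = { 'n' }
ε ∉ FIRST(n), so FOLLOW(L) is not added.
PREDICT(L → n) = { 'n' }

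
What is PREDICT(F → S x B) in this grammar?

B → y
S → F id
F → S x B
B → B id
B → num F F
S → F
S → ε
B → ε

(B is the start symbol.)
{ 'x' }

PREDICT(F → S x B) = (FIRST(RHS) \ {ε}) ∪ (FOLLOW(F) if ε ∈ FIRST(RHS), i.e. RHS ⇒* ε)
FIRST(S) = { 'x', ε }
FIRST(S x B) = { 'x' }
ε ∉ FIRST(S x B), so FOLLOW(F) is not added.
PREDICT(F → S x B) = { 'x' }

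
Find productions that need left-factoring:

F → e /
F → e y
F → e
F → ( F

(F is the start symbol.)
Yes, F has productions with common prefix 'e'

Left-factoring is needed when two productions for the same non-terminal
share a common prefix on the right-hand side.

Productions for F:
  F → e /
  F → e y
  F → e
  F → ( F

Found common prefix 'e' in productions for F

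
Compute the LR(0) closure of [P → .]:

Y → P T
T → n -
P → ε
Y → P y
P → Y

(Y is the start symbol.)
Start with: [P → .]
The dot is at the end, so nothing is added.

CLOSURE = { [P → .] }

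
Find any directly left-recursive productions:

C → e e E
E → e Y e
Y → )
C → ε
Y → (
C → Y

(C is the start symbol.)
C → e e E: starts with e
E → e Y e: starts with e
Y → ): starts with ')'
C → ε: starts with ε
Y → (: starts with '('
C → Y: starts with Y

No direct left recursion found.

Answer: No direct left recursion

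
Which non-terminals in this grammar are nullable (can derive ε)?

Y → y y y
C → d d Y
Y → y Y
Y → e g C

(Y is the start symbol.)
There are no ε-productions, so no non-terminal can derive ε.
No non-terminals are nullable.

Answer: None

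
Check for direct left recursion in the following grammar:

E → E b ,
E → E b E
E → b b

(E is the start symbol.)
Yes, E is left-recursive

E → E b ,: LEFT RECURSIVE (starts with E)
E → E b E: LEFT RECURSIVE (starts with E)
E → b b: starts with b

The grammar has direct left recursion on: E.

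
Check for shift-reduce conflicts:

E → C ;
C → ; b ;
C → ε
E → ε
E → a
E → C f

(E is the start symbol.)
Yes — I0: [C → .] vs [C → . ; b ;]

Augment with E' → E and build the canonical LR(0) collection (I0 = CLOSURE({[E' → . E]}), then GOTO on every symbol after a dot until no new states appear). It has 9 states:
  I0: { [C → . ; b ;], [C → .], [E → . C ;], [E → . C f], [E → . a], [E → .], [E' → . E] }  — shift, 2 reduces
  I1: { [C → ; . b ;] }  — shift
  I2: { [E → C . ;], [E → C . f] }  — shift
  I3: { [E' → E .] }  — accept
  I4: { [E → a .] }  — reduce
  I5: { [E → C ; .] }  — reduce
  I6: { [E → C f .] }  — reduce
  I7: { [C → ; b . ;] }  — shift
  I8: { [C → ; b ; .] }  — reduce

I0 contains reduce items [C → .], [E → .] and shift items [C → . ; b ;], [E → . a] — shift-reduce conflict.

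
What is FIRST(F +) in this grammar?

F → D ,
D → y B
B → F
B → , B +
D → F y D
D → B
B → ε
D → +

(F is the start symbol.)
FIRST sets of the non-terminals involved (from the grammar, by fixed-point iteration):
  FIRST(F) = { '+', ',', 'y' }

To compute FIRST(F +), process the symbols left to right:
Symbol F is a non-terminal. Add FIRST(F) \ {ε} = { '+', ',', 'y' }
F is not nullable (ε ∉ FIRST(F)), so stop here.
FIRST(F +) = { '+', ',', 'y' }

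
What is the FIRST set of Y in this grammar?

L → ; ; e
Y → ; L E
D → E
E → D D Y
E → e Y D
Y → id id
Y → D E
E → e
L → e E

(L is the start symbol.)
To compute FIRST(Y), examine every production with Y on the left-hand side, reading each right-hand side left to right until a non-nullable symbol is reached.

FIRST sets of the other non-terminals involved (by the same procedure, iterated to a fixed point):
  FIRST(D) = { 'e' }

From Y → ; L E:
  - ';' is a terminal: add ';' and stop
From Y → id id:
  - id is a terminal: add 'id' and stop
From Y → D E:
  - D is a non-terminal: add FIRST(D) \ {ε} = { 'e' }
    D is not nullable, so stop

Collecting: FIRST(Y) = { ';', 'e', 'id' }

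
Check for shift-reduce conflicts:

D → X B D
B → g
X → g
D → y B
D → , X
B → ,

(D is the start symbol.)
No shift-reduce conflicts

A shift-reduce conflict occurs when an LR(0) state has both:
  - a complete (reduce) item [A → α .] (dot at the end), and
  - a shift item [B → β . c γ] (dot before a terminal).

Augment with D' → D and build the canonical LR(0) collection (I0 = CLOSURE({[D' → . D]}), then GOTO on every symbol after a dot until no new states appear). It has 12 states:
  I0: { [D → . , X], [D → . X B D], [D → . y B], [D' → . D], [X → . g] }  — shift
  I1: { [D → , . X], [X → . g] }  — shift
  I2: { [D' → D .] }  — accept
  I3: { [B → . ,], [B → . g], [D → X . B D] }  — shift
  I4: { [X → g .] }  — reduce
  I5: { [B → . ,], [B → . g], [D → y . B] }  — shift
  I6: { [B → , .] }  — reduce
  I7: { [D → y B .] }  — reduce
  I8: { [B → g .] }  — reduce
  I9: { [D → . , X], [D → . X B D], [D → . y B], [D → X B . D], [X → . g] }  — shift
  I10: { [D → X B D .] }  — reduce
  I11: { [D → , X .] }  — reduce

No state contains both a complete item and a shift item.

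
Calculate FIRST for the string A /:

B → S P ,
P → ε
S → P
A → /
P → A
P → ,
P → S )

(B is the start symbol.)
FIRST sets of the non-terminals involved (from the grammar, by fixed-point iteration):
  FIRST(A) = { '/' }

To compute FIRST(A /), process the symbols left to right:
Symbol A is a non-terminal. Add FIRST(A) \ {ε} = { '/' }
A is not nullable (ε ∉ FIRST(A)), so stop here.
FIRST(A /) = { '/' }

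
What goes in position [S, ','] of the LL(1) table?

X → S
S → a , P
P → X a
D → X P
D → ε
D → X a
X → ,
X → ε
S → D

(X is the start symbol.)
S → D

To find M[S, ','], we find productions for S where ',' is in the predict set (PREDICT(N → α) = (FIRST(α) \ {ε}) ∪ (FOLLOW(N) if α ⇒* ε)).

Relevant sets:
  FIRST(D) = { ',', 'a', ε }
  FOLLOW(S) = { $, ',', 'a' }

S → a , P: PREDICT = { 'a' }
S → D: PREDICT = { $, ',', 'a' }
  ',' is in predict set, so this production goes in M[S, ',']

M[S, ','] = S → D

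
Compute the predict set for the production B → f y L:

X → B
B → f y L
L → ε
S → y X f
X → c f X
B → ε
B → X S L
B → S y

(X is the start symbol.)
{ 'f' }

PREDICT(B → f y L) = (FIRST(RHS) \ {ε}) ∪ (FOLLOW(B) if ε ∈ FIRST(RHS), i.e. RHS ⇒* ε)
FIRST(f y L) = { 'f' }
ε ∉ FIRST(f y L), so FOLLOW(B) is not added.
PREDICT(B → f y L) = { 'f' }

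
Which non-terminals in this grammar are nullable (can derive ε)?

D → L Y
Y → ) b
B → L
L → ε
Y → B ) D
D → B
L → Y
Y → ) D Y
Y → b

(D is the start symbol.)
ε-productions: L → ε
So L is immediately nullable.
B → L: every symbol on the right is nullable, so B is nullable too.
D → B: every symbol on the right is nullable, so D is nullable too.
No further non-terminal can be added: every production for the remaining non-terminals contains a terminal or a non-nullable non-terminal.
Nullable = { 'B', 'D', 'L' }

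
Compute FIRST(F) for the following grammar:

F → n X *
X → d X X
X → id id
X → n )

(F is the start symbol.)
From F → n X *:
  - n is a terminal: add 'n' and stop

Collecting: FIRST(F) = { 'n' }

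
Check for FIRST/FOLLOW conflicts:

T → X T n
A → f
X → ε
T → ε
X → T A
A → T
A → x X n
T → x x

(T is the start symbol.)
Nullable non-terminals: A, T, X.
FIRST sets used below: FIRST(T) = { 'f', 'n', 'x', ε }, FIRST(X) = { 'f', 'n', 'x', ε }, FIRST(A) = { 'f', 'n', 'x', ε }

A: nullable alternative(s) A → T; FOLLOW(A) = { 'f', 'n', 'x' }
  A → f: FIRST \ {ε} = { 'f' } — overlaps FOLLOW(A) on { 'f' }: CONFLICT
  A → T: FIRST \ {ε} = { 'f', 'n', 'x' } — this is the only nullable alternative, skip
  A → x X n: FIRST \ {ε} = { 'x' } — overlaps FOLLOW(A) on { 'x' }: CONFLICT

T: nullable alternative(s) T → ε; FOLLOW(T) = { $, 'f', 'n', 'x' }
  T → X T n: FIRST \ {ε} = { 'f', 'n', 'x' } — overlaps FOLLOW(T) on { 'f', 'n', 'x' }: CONFLICT
  T → ε: FIRST \ {ε} = { } — this is the only nullable alternative, skip
  T → x x: FIRST \ {ε} = { 'x' } — overlaps FOLLOW(T) on { 'x' }: CONFLICT

X: nullable alternative(s) X → ε, X → T A; FOLLOW(X) = { 'f', 'n', 'x' }
  X → ε: FIRST \ {ε} = { } — disjoint from FOLLOW(X)
  X → T A: FIRST \ {ε} = { 'f', 'n', 'x' } — overlaps FOLLOW(X) on { 'f', 'n', 'x' }: CONFLICT

So the grammar has 5 FIRST/FOLLOW conflicts (marked CONFLICT above).

Answer: Yes. T → X T n with FOLLOW(T) on { 'f', 'n', 'x' }; T → x x with FOLLOW(T) on { 'x' }; A → f with FOLLOW(A) on { 'f' }; A → x X n with FOLLOW(A) on { 'x' }; X → T A with FOLLOW(X) on { 'f', 'n', 'x' }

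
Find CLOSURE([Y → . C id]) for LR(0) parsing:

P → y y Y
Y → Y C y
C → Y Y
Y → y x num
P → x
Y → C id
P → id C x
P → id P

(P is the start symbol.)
To compute CLOSURE, for each item [A → α.Bβ] where B is a non-terminal, add [B → .γ] for all productions B → γ; repeat for the newly added items until nothing changes.

Start with: [Y → . C id]
  [Y → . C id] has the dot before C: add [C → . Y Y]
  [C → . Y Y] has the dot before Y: add [Y → . Y C y], [Y → . y x num]
No further items can be added.

CLOSURE = { [C → . Y Y], [Y → . C id], [Y → . Y C y], [Y → . y x num] }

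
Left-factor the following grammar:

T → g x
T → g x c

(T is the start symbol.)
T → g x T'
T' → ε
T' → c

Left-factoring transforms A → αβ₁ | αβ₂ into A → αA' and A' → β₁ | β₂
(α is the longest common prefix among the alternatives). Repeat until
no nonterminal has two alternatives with a common prefix.

Round 1: T has alternatives sharing prefix 'g x'. Introduce T': T → g x T'
  Add: T' → ε
  Add: T' → c

No remaining common prefixes — done.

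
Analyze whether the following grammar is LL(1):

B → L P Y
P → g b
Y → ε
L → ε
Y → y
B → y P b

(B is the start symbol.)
A grammar is LL(1) if for each non-terminal N with multiple productions, the predict sets of those productions are pairwise disjoint, where PREDICT(N → α) = (FIRST(α) \ {ε}) ∪ (FOLLOW(N) if α ⇒* ε).

Relevant sets:
  FIRST(L) = { ε }
  FIRST(P) = { 'g' }
  FOLLOW(Y) = { $ }

For B:
  PREDICT(B → L P Y) = { 'g' }
  PREDICT(B → y P b) = { 'y' }
For Y:
  PREDICT(Y → ε) = { $ }
  PREDICT(Y → y) = { 'y' }
P, L have a single production, so nothing to check there.

All predict sets are disjoint. The grammar IS LL(1).

Answer: Yes, the grammar is LL(1).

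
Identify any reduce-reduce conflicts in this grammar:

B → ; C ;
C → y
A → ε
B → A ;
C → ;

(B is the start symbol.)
A reduce-reduce conflict occurs when an LR(0) state has two complete items [A → α .] and [B → β .] — both call for a reduction, and with no lookahead the parser cannot choose between them.

Augment with B' → B and build the canonical LR(0) collection (I0 = CLOSURE({[B' → . B]}), then GOTO on every symbol after a dot until no new states appear). It has 9 states:
  I0: { [A → .], [B → . ; C ;], [B → . A ;], [B' → . B] }  — shift, reduce
  I1: { [B → ; . C ;], [C → . ;], [C → . y] }  — shift
  I2: { [B → A . ;] }  — shift
  I3: { [B' → B .] }  — accept
  I4: { [B → A ; .] }  — reduce
  I5: { [C → ; .] }  — reduce
  I6: { [B → ; C . ;] }  — shift
  I7: { [C → y .] }  — reduce
  I8: { [B → ; C ; .] }  — reduce

No state contains more than one complete item.

Answer: No reduce-reduce conflicts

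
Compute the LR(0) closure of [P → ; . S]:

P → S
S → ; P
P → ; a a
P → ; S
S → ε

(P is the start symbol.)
Start with: [P → ; . S]
  [P → ; . S] has the dot before S: add [S → . ; P], [S → .]
No further items can be added.

CLOSURE = { [P → ; . S], [S → . ; P], [S → .] }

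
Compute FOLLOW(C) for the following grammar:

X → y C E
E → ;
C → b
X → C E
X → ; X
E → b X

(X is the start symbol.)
To compute FOLLOW(C), find every occurrence of C on a right-hand side N → α C β: add FIRST(β) \ {ε}, and if β is empty or nullable also add FOLLOW(N). Iterate to a fixed point.

In X → y C E: C is followed by E, add FIRST(E) \ {ε} = { ';', 'b' }
In X → C E: C is followed by E, add FIRST(E) \ {ε} = { ';', 'b' }

Taking the union: FOLLOW(C) = { ';', 'b' }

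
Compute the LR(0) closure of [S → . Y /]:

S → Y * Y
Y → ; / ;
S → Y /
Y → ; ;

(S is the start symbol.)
{ [S → . Y /], [Y → . ; / ;], [Y → . ; ;] }

Start with: [S → . Y /]
  [S → . Y /] has the dot before Y: add [Y → . ; / ;], [Y → . ; ;]
No further items can be added.

CLOSURE = { [S → . Y /], [Y → . ; / ;], [Y → . ; ;] }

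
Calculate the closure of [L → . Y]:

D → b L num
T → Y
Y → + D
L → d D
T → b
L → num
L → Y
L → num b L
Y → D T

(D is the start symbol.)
{ [D → . b L num], [L → . Y], [Y → . + D], [Y → . D T] }

To compute CLOSURE, for each item [A → α.Bβ] where B is a non-terminal, add [B → .γ] for all productions B → γ; repeat for the newly added items until nothing changes.

Start with: [L → . Y]
  [L → . Y] has the dot before Y: add [Y → . + D], [Y → . D T]
  [Y → . D T] has the dot before D: add [D → . b L num]
No further items can be added.

CLOSURE = { [D → . b L num], [L → . Y], [Y → . + D], [Y → . D T] }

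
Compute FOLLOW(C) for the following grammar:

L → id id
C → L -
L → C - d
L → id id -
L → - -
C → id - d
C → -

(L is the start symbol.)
To compute FOLLOW(C), find every occurrence of C on a right-hand side N → α C β: add FIRST(β) \ {ε}, and if β is empty or nullable also add FOLLOW(N). Iterate to a fixed point.

In L → C - d: C is followed by '-' d, add FIRST('-' d) \ {ε} = { '-' }

Taking the union: FOLLOW(C) = { '-' }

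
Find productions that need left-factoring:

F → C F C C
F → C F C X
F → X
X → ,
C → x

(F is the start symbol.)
Left-factoring is needed when two productions for the same non-terminal
share a common prefix on the right-hand side.

Productions for F:
  F → C F C C
  F → C F C X
  F → X

Found common prefix 'C F C' in productions for F

Answer: Yes, F has productions with common prefix 'C F C'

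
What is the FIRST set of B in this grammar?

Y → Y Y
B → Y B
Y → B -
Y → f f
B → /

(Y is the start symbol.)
To compute FIRST(B), examine every production with B on the left-hand side, reading each right-hand side left to right until a non-nullable symbol is reached.

FIRST sets of the other non-terminals involved (by the same procedure, iterated to a fixed point):
  FIRST(Y) = { '/', 'f' }

From B → Y B:
  - Y is a non-terminal: add FIRST(Y) \ {ε} = { '/', 'f' }
    Y is not nullable, so stop
From B → /:
  - '/' is a terminal: add '/' and stop

Collecting: FIRST(B) = { '/', 'f' }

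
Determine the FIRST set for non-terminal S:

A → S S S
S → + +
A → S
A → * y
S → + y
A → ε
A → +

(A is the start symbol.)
From S → + +:
  - '+' is a terminal: add '+' and stop
From S → + y:
  - '+' is a terminal: add '+' and stop

Collecting: FIRST(S) = { '+' }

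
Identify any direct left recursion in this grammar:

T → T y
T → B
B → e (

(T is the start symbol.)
T → T y: LEFT RECURSIVE (starts with T)
T → B: starts with B
B → e (: starts with e

The grammar has direct left recursion on: T.

Answer: Yes, T is left-recursive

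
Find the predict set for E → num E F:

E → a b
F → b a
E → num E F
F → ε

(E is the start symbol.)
PREDICT(E → num E F) = (FIRST(RHS) \ {ε}) ∪ (FOLLOW(E) if ε ∈ FIRST(RHS), i.e. RHS ⇒* ε)
FIRST(num E F) = { 'num' }
ε ∉ FIRST(num E F), so FOLLOW(E) is not added.
PREDICT(E → num E F) = { 'num' }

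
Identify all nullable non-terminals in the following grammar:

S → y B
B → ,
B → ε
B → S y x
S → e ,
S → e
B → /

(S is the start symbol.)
{ 'B' }

A non-terminal is nullable if it can derive ε (the empty string): either it has an ε-production, or it has a production whose right-hand side consists entirely of nullable non-terminals.

ε-productions: B → ε
So B is immediately nullable.
No further non-terminal can be added: every production for the remaining non-terminals contains a terminal or a non-nullable non-terminal.
Nullable = { 'B' }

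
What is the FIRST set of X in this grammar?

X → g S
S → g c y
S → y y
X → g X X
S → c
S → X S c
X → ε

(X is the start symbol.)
To compute FIRST(X), examine every production with X on the left-hand side, reading each right-hand side left to right until a non-nullable symbol is reached.

From X → g S:
  - g is a terminal: add 'g' and stop
From X → g X X:
  - g is a terminal: add 'g' and stop
From X → ε:
  - ε-production, so ε ∈ FIRST(X)

Collecting: FIRST(X) = { 'g', ε }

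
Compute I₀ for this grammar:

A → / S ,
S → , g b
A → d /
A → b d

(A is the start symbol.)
First, augment the grammar with A' → A
I₀ = CLOSURE({ [A' → . A] }):
  [A' → . A] has the dot before A: add [A → . / S ,], [A → . d /], [A → . b d]
No further items can be added.

I₀ = { [A → . / S ,], [A → . b d], [A → . d /], [A' → . A] }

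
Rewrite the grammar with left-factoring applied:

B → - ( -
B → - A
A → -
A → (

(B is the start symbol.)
Left-factoring transforms A → αβ₁ | αβ₂ into A → αA' and A' → β₁ | β₂
(α is the longest common prefix among the alternatives). Repeat until
no nonterminal has two alternatives with a common prefix.

Round 1: B has alternatives sharing prefix '-'. Introduce B': B → - B'
  Add: B' → ( -
  Add: B' → A

No remaining common prefixes — done.

Resulting grammar:
B → - B'
B' → ( -
B' → A
A → -
A → (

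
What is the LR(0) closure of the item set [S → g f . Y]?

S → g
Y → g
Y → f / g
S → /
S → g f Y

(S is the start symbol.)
Start with: [S → g f . Y]
  [S → g f . Y] has the dot before Y: add [Y → . g], [Y → . f / g]
No further items can be added.

CLOSURE = { [S → g f . Y], [Y → . f / g], [Y → . g] }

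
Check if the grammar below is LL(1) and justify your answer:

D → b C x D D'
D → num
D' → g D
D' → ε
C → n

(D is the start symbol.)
No. Predict set conflict for D': { 'g' }

A grammar is LL(1) if for each non-terminal N with multiple productions, the predict sets of those productions are pairwise disjoint, where PREDICT(N → α) = (FIRST(α) \ {ε}) ∪ (FOLLOW(N) if α ⇒* ε).

Relevant sets:
  FOLLOW(D') = { $, 'g' }

For D:
  PREDICT(D → b C x D D') = { 'b' }
  PREDICT(D → num) = { 'num' }
For D':
  PREDICT(D' → g D) = { 'g' }
  PREDICT(D' → ε) = { $, 'g' }
C has a single production, so nothing to check there.

Conflict found: Predict set conflict for D': { 'g' }
The grammar is NOT LL(1).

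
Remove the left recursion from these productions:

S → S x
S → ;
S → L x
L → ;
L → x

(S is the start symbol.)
S → ; S'
S → L x S'
S' → x S'
S' → ε
L → ;
L → x

S is directly left-recursive. The standard transformation for
  A → A α₁ | ... | A α_m | β₁ | ... | β_n
is
  A  → β₁ A' | ... | β_n A'
  A' → α₁ A' | ... | α_m A' | ε

S → ; becomes S → ; S'
S → L x becomes S → L x S'
S → S x becomes S' → x S'
Add S' → ε

Productions for other non-terminals are unchanged:
  L → ;
  L → x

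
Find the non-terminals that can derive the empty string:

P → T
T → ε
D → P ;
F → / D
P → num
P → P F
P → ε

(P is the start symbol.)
A non-terminal is nullable if it can derive ε (the empty string): either it has an ε-production, or it has a production whose right-hand side consists entirely of nullable non-terminals.

ε-productions: T → ε, P → ε
So T, P are immediately nullable.
No further non-terminal can be added: every production for the remaining non-terminals contains a terminal or a non-nullable non-terminal.
Nullable = { 'P', 'T' }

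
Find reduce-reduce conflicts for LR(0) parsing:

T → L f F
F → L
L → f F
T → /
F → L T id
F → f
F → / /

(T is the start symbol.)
Augment with T' → T and build the canonical LR(0) collection (I0 = CLOSURE({[T' → . T]}), then GOTO on every symbol after a dot until no new states appear). It has 14 states:
  I0: { [L → . f F], [T → . /], [T → . L f F], [T' → . T] }  — shift
  I1: { [T → / .] }  — reduce
  I2: { [T → L . f F] }  — shift
  I3: { [T' → T .] }  — accept
  I4: { [F → . / /], [F → . L T id], [F → . L], [F → . f], [L → . f F], [L → f . F] }  — shift
  I5: { [F → / . /] }  — shift
  I6: { [L → f F .] }  — reduce
  I7: { [F → L . T id], [F → L .], [L → . f F], [T → . /], [T → . L f F] }  — shift, reduce
  I8: { [F → . / /], [F → . L T id], [F → . L], [F → . f], [F → f .], [L → . f F], [L → f . F] }  — shift, reduce
  I9: { [F → L T . id] }  — shift
  I10: { [F → L T id .] }  — reduce
  I11: { [F → / / .] }  — reduce
  I12: { [F → . / /], [F → . L T id], [F → . L], [F → . f], [L → . f F], [T → L f . F] }  — shift
  I13: { [T → L f F .] }  — reduce

No state contains more than one complete item.

Answer: No reduce-reduce conflicts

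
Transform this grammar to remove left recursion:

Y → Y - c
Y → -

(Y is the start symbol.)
Y is directly left-recursive. The standard transformation for
  A → A α₁ | ... | A α_m | β₁ | ... | β_n
is
  A  → β₁ A' | ... | β_n A'
  A' → α₁ A' | ... | α_m A' | ε

Y → - becomes Y → - Y'
Y → Y - c becomes Y' → - c Y'
Add Y' → ε

Resulting grammar:
Y → - Y'
Y' → - c Y'
Y' → ε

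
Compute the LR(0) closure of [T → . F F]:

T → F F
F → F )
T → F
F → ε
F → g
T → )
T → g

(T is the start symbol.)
To compute CLOSURE, for each item [A → α.Bβ] where B is a non-terminal, add [B → .γ] for all productions B → γ; repeat for the newly added items until nothing changes.

Start with: [T → . F F]
  [T → . F F] has the dot before F: add [F → . F )], [F → .], [F → . g]
No further items can be added.

CLOSURE = { [F → . F )], [F → . g], [F → .], [T → . F F] }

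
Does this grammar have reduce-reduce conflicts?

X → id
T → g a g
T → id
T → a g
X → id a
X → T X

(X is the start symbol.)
A reduce-reduce conflict occurs when an LR(0) state has two complete items [A → α .] and [B → β .] — both call for a reduction, and with no lookahead the parser cannot choose between them.

Augment with X' → X and build the canonical LR(0) collection (I0 = CLOSURE({[X' → . X]}), then GOTO on every symbol after a dot until no new states appear). It has 11 states:
  I0: { [T → . a g], [T → . g a g], [T → . id], [X → . T X], [X → . id a], [X → . id], [X' → . X] }  — shift
  I1: { [T → . a g], [T → . g a g], [T → . id], [X → . T X], [X → . id a], [X → . id], [X → T . X] }  — shift
  I2: { [X' → X .] }  — accept
  I3: { [T → a . g] }  — shift
  I4: { [T → g . a g] }  — shift
  I5: { [T → id .], [X → id . a], [X → id .] }  — shift, 2 reduces
  I6: { [X → id a .] }  — reduce
  I7: { [T → g a . g] }  — shift
  I8: { [T → g a g .] }  — reduce
  I9: { [T → a g .] }  — reduce
  I10: { [X → T X .] }  — reduce

I5 contains complete items [T → id .], [X → id .] — reduce-reduce conflict.

Answer: Yes — I5: [T → id .] vs [X → id .]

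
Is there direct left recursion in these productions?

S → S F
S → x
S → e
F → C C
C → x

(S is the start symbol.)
S → S F: LEFT RECURSIVE (starts with S)
S → x: starts with x
S → e: starts with e
F → C C: starts with C
C → x: starts with x

The grammar has direct left recursion on: S.

Answer: Yes, S is left-recursive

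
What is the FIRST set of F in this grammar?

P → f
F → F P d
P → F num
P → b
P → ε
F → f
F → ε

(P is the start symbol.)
To compute FIRST(F), examine every production with F on the left-hand side, reading each right-hand side left to right until a non-nullable symbol is reached.

FIRST sets of the other non-terminals involved (by the same procedure, iterated to a fixed point):
  FIRST(P) = { 'b', 'd', 'f', 'num', ε }

From F → F P d:
  - F is the symbol being defined: contributes nothing new
    F is nullable, so continue to the next symbol
  - P is a non-terminal: add FIRST(P) \ {ε} = { 'b', 'd', 'f', 'num' }
    P is nullable, so continue to the next symbol
  - d is a terminal: add 'd' and stop
From F → f:
  - f is a terminal: add 'f' and stop
From F → ε:
  - ε-production, so ε ∈ FIRST(F)

Collecting: FIRST(F) = { 'b', 'd', 'f', 'num', ε }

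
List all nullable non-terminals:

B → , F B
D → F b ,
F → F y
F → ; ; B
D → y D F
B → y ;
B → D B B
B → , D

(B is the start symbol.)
There are no ε-productions, so no non-terminal can derive ε.
No non-terminals are nullable.

Answer: None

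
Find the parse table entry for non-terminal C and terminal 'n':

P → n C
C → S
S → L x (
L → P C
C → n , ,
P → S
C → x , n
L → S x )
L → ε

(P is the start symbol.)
C → S, C → n , ,

To find M[C, 'n'], we find productions for C where 'n' is in the predict set (PREDICT(N → α) = (FIRST(α) \ {ε}) ∪ (FOLLOW(N) if α ⇒* ε)).

Relevant sets:
  FIRST(S) = { 'n', 'x' }

C → S: PREDICT = { 'n', 'x' }
  'n' is in predict set, so this production goes in M[C, 'n']
C → n , ,: PREDICT = { 'n' }
  'n' is in predict set, so this production goes in M[C, 'n']
C → x , n: PREDICT = { 'x' }

M[C, 'n'] = C → S, C → n , ,  (a multiply-defined cell — the grammar is not LL(1))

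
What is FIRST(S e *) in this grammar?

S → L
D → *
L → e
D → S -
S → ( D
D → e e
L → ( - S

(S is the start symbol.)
{ '(', 'e' }

FIRST sets of the non-terminals involved (from the grammar, by fixed-point iteration):
  FIRST(S) = { '(', 'e' }

To compute FIRST(S e *), process the symbols left to right:
Symbol S is a non-terminal. Add FIRST(S) \ {ε} = { '(', 'e' }
S is not nullable (ε ∉ FIRST(S)), so stop here.
FIRST(S e *) = { '(', 'e' }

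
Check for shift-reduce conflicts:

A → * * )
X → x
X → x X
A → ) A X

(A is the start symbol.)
Augment with A' → A and build the canonical LR(0) collection (I0 = CLOSURE({[A' → . A]}), then GOTO on every symbol after a dot until no new states appear). It has 10 states:
  I0: { [A → . ) A X], [A → . * * )], [A' → . A] }  — shift
  I1: { [A → ) . A X], [A → . ) A X], [A → . * * )] }  — shift
  I2: { [A → * . * )] }  — shift
  I3: { [A' → A .] }  — accept
  I4: { [A → * * . )] }  — shift
  I5: { [A → * * ) .] }  — reduce
  I6: { [A → ) A . X], [X → . x X], [X → . x] }  — shift
  I7: { [A → ) A X .] }  — reduce
  I8: { [X → . x X], [X → . x], [X → x . X], [X → x .] }  — shift, reduce
  I9: { [X → x X .] }  — reduce

I8 contains reduce item [X → x .] and shift items [X → . x], [X → . x X] — shift-reduce conflict.

Answer: Yes — I8: [X → x .] vs [X → . x]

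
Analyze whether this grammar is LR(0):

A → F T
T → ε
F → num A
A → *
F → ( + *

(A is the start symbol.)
Augment with A' → A and build the canonical LR(0) collection (I0 = CLOSURE({[A' → . A]}), then GOTO on every symbol after a dot until no new states appear). It has 10 states:
  I0: { [A → . *], [A → . F T], [A' → . A], [F → . ( + *], [F → . num A] }  — shift
  I1: { [F → ( . + *] }  — shift
  I2: { [A → * .] }  — reduce
  I3: { [A' → A .] }  — accept
  I4: { [A → F . T], [T → .] }  — reduce
  I5: { [A → . *], [A → . F T], [F → . ( + *], [F → . num A], [F → num . A] }  — shift
  I6: { [F → num A .] }  — reduce
  I7: { [A → F T .] }  — reduce
  I8: { [F → ( + . *] }  — shift
  I9: { [F → ( + * .] }  — reduce

Every state is either a pure shift/goto state or contains exactly one complete item and nothing to shift — no conflicts. The grammar is LR(0).

Answer: Yes, the grammar is LR(0)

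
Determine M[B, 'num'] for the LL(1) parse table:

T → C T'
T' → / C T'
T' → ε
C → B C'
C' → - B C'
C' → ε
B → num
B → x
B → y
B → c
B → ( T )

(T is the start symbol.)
B → num

To find M[B, 'num'], we find productions for B where 'num' is in the predict set (PREDICT(N → α) = (FIRST(α) \ {ε}) ∪ (FOLLOW(N) if α ⇒* ε)).

B → num: PREDICT = { 'num' }
  'num' is in predict set, so this production goes in M[B, 'num']
B → x: PREDICT = { 'x' }
B → y: PREDICT = { 'y' }
B → c: PREDICT = { 'c' }
B → ( T ): PREDICT = { '(' }

M[B, 'num'] = B → num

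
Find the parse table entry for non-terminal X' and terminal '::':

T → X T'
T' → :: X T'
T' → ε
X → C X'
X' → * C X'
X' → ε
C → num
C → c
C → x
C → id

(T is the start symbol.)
To find M[X', '::'], we find productions for X' where '::' is in the predict set (PREDICT(N → α) = (FIRST(α) \ {ε}) ∪ (FOLLOW(N) if α ⇒* ε)).

Relevant sets:
  FOLLOW(X') = { $, '::' }

X' → * C X': PREDICT = { '*' }
X' → ε: PREDICT = { $, '::' }
  '::' is in predict set, so this production goes in M[X', '::']

M[X', '::'] = X' → ε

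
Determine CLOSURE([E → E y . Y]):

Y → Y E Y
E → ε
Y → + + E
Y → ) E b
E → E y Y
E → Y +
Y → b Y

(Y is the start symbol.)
To compute CLOSURE, for each item [A → α.Bβ] where B is a non-terminal, add [B → .γ] for all productions B → γ; repeat for the newly added items until nothing changes.

Start with: [E → E y . Y]
  [E → E y . Y] has the dot before Y: add [Y → . Y E Y], [Y → . + + E], [Y → . ) E b], [Y → . b Y]
No further items can be added.

CLOSURE = { [E → E y . Y], [Y → . ) E b], [Y → . + + E], [Y → . Y E Y], [Y → . b Y] }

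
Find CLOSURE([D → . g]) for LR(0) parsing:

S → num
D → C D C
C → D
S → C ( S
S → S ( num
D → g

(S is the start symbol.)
Start with: [D → . g]
The dot precedes the terminal g, so nothing is added.

CLOSURE = { [D → . g] }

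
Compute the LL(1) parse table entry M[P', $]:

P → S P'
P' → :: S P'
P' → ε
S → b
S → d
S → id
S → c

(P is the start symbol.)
P' → ε

To find M[P', $], we find productions for P' where $ is in the predict set (PREDICT(N → α) = (FIRST(α) \ {ε}) ∪ (FOLLOW(N) if α ⇒* ε)).

Relevant sets:
  FOLLOW(P') = { $ }

P' → :: S P': PREDICT = { '::' }
P' → ε: PREDICT = { $ }
  $ is in predict set, so this production goes in M[P', $]

M[P', $] = P' → ε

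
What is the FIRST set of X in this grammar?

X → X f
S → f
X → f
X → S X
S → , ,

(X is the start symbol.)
To compute FIRST(X), examine every production with X on the left-hand side, reading each right-hand side left to right until a non-nullable symbol is reached.

FIRST sets of the other non-terminals involved (by the same procedure, iterated to a fixed point):
  FIRST(S) = { ',', 'f' }

From X → X f:
  - X is the symbol being defined: contributes nothing new
    X is not nullable, so stop
From X → f:
  - f is a terminal: add 'f' and stop
From X → S X:
  - S is a non-terminal: add FIRST(S) \ {ε} = { ',', 'f' }
    S is not nullable, so stop

Collecting: FIRST(X) = { ',', 'f' }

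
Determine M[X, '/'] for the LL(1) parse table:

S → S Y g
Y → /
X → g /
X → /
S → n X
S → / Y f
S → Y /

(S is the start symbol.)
X → /

To find M[X, '/'], we find productions for X where '/' is in the predict set (PREDICT(N → α) = (FIRST(α) \ {ε}) ∪ (FOLLOW(N) if α ⇒* ε)).

X → g /: PREDICT = { 'g' }
X → /: PREDICT = { '/' }
  '/' is in predict set, so this production goes in M[X, '/']

M[X, '/'] = X → /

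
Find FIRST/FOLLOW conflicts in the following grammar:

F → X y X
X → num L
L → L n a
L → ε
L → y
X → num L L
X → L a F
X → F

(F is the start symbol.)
Yes. L → L n a with FOLLOW(L) on { 'n', 'y' }; L → y with FOLLOW(L) on { 'y' }

A FIRST/FOLLOW conflict occurs when a non-terminal N has a nullable alternative N → β (β ⇒* ε) and another alternative N → α with FIRST(α) ∩ FOLLOW(N) ≠ ∅: on such a lookahead the parser cannot decide between expanding α and letting N vanish via β.

Nullable non-terminals: L.
FIRST sets used below: FIRST(L) = { 'n', 'y', ε }

L: nullable alternative(s) L → ε; FOLLOW(L) = { $, 'a', 'n', 'y' }
  L → L n a: FIRST \ {ε} = { 'n', 'y' } — overlaps FOLLOW(L) on { 'n', 'y' }: CONFLICT
  L → ε: FIRST \ {ε} = { } — this is the only nullable alternative, skip
  L → y: FIRST \ {ε} = { 'y' } — overlaps FOLLOW(L) on { 'y' }: CONFLICT

F, X have no nullable alternative, so no FIRST/FOLLOW check is needed there.

So the grammar has 2 FIRST/FOLLOW conflicts (marked CONFLICT above).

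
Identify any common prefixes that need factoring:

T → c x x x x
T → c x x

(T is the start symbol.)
Left-factoring is needed when two productions for the same non-terminal
share a common prefix on the right-hand side.

Productions for T:
  T → c x x x x
  T → c x x

Found common prefix 'c x x' in productions for T

Answer: Yes, T has productions with common prefix 'c x x'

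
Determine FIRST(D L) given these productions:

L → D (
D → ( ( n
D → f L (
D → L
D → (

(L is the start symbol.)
{ '(', 'f' }

FIRST sets of the non-terminals involved (from the grammar, by fixed-point iteration):
  FIRST(D) = { '(', 'f' }

To compute FIRST(D L), process the symbols left to right:
Symbol D is a non-terminal. Add FIRST(D) \ {ε} = { '(', 'f' }
D is not nullable (ε ∉ FIRST(D)), so stop here.
FIRST(D L) = { '(', 'f' }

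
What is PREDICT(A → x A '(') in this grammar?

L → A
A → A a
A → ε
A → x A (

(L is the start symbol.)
PREDICT(A → x A '(') = (FIRST(RHS) \ {ε}) ∪ (FOLLOW(A) if ε ∈ FIRST(RHS), i.e. RHS ⇒* ε)
FIRST(x A '(') = { 'x' }
ε ∉ FIRST(x A '('), so FOLLOW(A) is not added.
PREDICT(A → x A '(') = { 'x' }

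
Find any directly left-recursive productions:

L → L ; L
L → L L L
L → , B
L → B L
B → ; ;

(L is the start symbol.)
Yes, L is left-recursive

L → L ; L: LEFT RECURSIVE (starts with L)
L → L L L: LEFT RECURSIVE (starts with L)
L → , B: starts with ','
L → B L: starts with B
B → ; ;: starts with ';'

The grammar has direct left recursion on: L.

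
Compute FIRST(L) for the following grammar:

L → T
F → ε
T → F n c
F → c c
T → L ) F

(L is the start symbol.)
{ 'c', 'n' }

To compute FIRST(L), examine every production with L on the left-hand side, reading each right-hand side left to right until a non-nullable symbol is reached.

FIRST sets of the other non-terminals involved (by the same procedure, iterated to a fixed point):
  FIRST(T) = { 'c', 'n' }

From L → T:
  - T is a non-terminal: add FIRST(T) \ {ε} = { 'c', 'n' }
    T is not nullable, so stop

Collecting: FIRST(L) = { 'c', 'n' }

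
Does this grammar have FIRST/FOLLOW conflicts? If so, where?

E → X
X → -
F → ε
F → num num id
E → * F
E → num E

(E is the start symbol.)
A FIRST/FOLLOW conflict occurs when a non-terminal N has a nullable alternative N → β (β ⇒* ε) and another alternative N → α with FIRST(α) ∩ FOLLOW(N) ≠ ∅: on such a lookahead the parser cannot decide between expanding α and letting N vanish via β.

Nullable non-terminals: F.

F: nullable alternative(s) F → ε; FOLLOW(F) = { $ }
  F → ε: FIRST \ {ε} = { } — this is the only nullable alternative, skip
  F → num num id: FIRST \ {ε} = { 'num' } — disjoint from FOLLOW(F)

E, X have no nullable alternative, so no FIRST/FOLLOW check is needed there.

No FIRST/FOLLOW conflicts found.

Answer: No FIRST/FOLLOW conflicts.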